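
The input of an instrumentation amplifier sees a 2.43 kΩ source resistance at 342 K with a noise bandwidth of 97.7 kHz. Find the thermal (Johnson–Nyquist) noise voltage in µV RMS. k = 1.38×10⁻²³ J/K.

V_n = √(4kTRB)
4kTRB = 4 × 1.38×10⁻²³ × 342 × 2.43×10³ × 9.77×10⁴ = 4.48×10⁻¹² V²
V_n = √(4.48×10⁻¹²) = 2.12×10⁻⁶ V = 2.12 µV

2.12 µV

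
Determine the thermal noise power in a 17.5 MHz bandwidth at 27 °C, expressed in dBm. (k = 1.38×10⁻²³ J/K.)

T = 27 °C + 273.15 = 300.15 K
P_n = kTB = 1.38×10⁻²³ × 300.15 × 1.75×10⁷ = 7.25×10⁻¹⁴ W
In dBm: 10 log₁₀(7.25×10⁻¹⁴ / 10⁻³) = −101.4 dBm

−101.4 dBm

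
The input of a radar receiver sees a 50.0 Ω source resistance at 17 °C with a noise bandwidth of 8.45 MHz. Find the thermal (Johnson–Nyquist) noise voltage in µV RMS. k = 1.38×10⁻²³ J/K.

T = 17 °C + 273.15 = 290.15 K
V_n = √(4kTRB)
4kTRB = 4 × 1.38×10⁻²³ × 290.15 × 5.00×10¹ × 8.45×10⁶ = 6.77×10⁻¹² V²
V_n = √(6.77×10⁻¹²) = 2.60×10⁻⁶ V = 2.60 µV

2.60 µV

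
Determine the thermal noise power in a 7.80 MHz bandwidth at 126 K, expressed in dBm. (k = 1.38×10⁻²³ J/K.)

P_n = kTB = 1.38×10⁻²³ × 126 × 7.80×10⁶ = 1.36×10⁻¹⁴ W
In dBm: 10 log₁₀(1.36×10⁻¹⁴ / 10⁻³) = −108.7 dBm

−108.7 dBm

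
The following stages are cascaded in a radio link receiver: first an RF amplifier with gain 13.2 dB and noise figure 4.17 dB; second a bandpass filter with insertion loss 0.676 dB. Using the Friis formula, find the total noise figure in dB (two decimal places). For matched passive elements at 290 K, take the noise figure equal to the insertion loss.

Convert to linear (a loss of L dB is a gain of −L dB): F_i = 10^(NF_i/10), G_i = 10^(G_i,dB/10)
  Stage 1: F_1 = 10^(4.17/10) = 2.612, G_1 = 10^(13.2/10) = 20.89
  Stage 2: F_2 = 10^(0.676/10) = 1.168, G_2 = 10^(−0.676/10) = 0.8559
Friis cascade:
  F = 2.612 + (1.168 − 1)/20.89 = 2.620
NF = 10 log₁₀(2.620) = 4.18 dB

4.18 dB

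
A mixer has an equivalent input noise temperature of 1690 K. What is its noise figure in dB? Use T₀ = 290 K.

F = 1 + T_e/T₀ = 1 + 1690/290 = 6.82759
NF = 10 log₁₀(6.82759) = 8.34 dB

8.34 dB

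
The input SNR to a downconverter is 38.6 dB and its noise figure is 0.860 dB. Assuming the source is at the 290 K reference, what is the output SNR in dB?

37.740 dB

By definition F = SNR_in/SNR_out, so in dB: SNR_out = SNR_in − NF
SNR_out = 38.6 − 0.860 = 37.740 dB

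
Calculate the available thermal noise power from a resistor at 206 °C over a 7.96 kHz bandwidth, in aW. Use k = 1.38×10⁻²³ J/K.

52.6 aW

T = 206 °C + 273.15 = 479.15 K
P_n = kTB = 1.38×10⁻²³ × 479.15 × 7.96×10³ = 5.26×10⁻¹⁷ W = 52.6 aW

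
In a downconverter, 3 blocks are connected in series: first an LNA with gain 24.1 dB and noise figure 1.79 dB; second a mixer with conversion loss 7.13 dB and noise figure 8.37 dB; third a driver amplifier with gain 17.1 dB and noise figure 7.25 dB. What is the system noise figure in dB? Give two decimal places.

2.09 dB

Convert to linear (a loss of L dB is a gain of −L dB): F_i = 10^(NF_i/10), G_i = 10^(G_i,dB/10)
  Stage 1: F_1 = 10^(1.79/10) = 1.510, G_1 = 10^(24.1/10) = 257.0
  Stage 2: F_2 = 10^(8.37/10) = 6.871, G_2 = 10^(−7.13/10) = 0.1936
  Stage 3: F_3 = 10^(7.25/10) = 5.309, G_3 = 10^(17.1/10) = 51.29
Friis cascade:
  F = 1.510 + (6.871 − 1)/257.0 + (5.309 − 1)/49.77 = 1.619
NF = 10 log₁₀(1.619) = 2.09 dB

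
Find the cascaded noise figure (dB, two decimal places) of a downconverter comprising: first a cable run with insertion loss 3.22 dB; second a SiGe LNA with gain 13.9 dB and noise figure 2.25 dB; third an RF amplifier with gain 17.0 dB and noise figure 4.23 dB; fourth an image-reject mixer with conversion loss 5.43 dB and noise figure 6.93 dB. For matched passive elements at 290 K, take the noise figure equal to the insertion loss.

5.65 dB

Convert to linear (a loss of L dB is a gain of −L dB): F_i = 10^(NF_i/10), G_i = 10^(G_i,dB/10)
  Stage 1: F_1 = 10^(3.22/10) = 2.099, G_1 = 10^(−3.22/10) = 0.4764
  Stage 2: F_2 = 10^(2.25/10) = 1.679, G_2 = 10^(13.9/10) = 24.55
  Stage 3: F_3 = 10^(4.23/10) = 2.649, G_3 = 10^(17.0/10) = 50.12
  Stage 4: F_4 = 10^(6.93/10) = 4.932, G_4 = 10^(−5.43/10) = 0.2864
Friis cascade:
  F = 2.099 + (1.679 − 1)/0.4764 + (2.649 − 1)/11.69 + (4.932 − 1)/586.1 = 3.671
NF = 10 log₁₀(3.671) = 5.65 dB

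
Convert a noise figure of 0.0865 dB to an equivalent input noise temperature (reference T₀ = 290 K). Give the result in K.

F = 10^(0.0865/10) = 1.02012
T_e = (F − 1)·T₀ = (1.02012 − 1) × 290 = 5.83 K

5.83 K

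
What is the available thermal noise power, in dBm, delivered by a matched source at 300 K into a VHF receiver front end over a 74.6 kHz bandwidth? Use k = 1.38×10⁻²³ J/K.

−125.1 dBm

P_n = kTB = 1.38×10⁻²³ × 300 × 7.46×10⁴ = 3.09×10⁻¹⁶ W
In dBm: 10 log₁₀(3.09×10⁻¹⁶ / 10⁻³) = −125.1 dBm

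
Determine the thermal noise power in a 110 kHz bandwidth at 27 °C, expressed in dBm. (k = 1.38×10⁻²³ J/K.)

−123.4 dBm

T = 27 °C + 273.15 = 300.15 K
P_n = kTB = 1.38×10⁻²³ × 300.15 × 1.10×10⁵ = 4.56×10⁻¹⁶ W
In dBm: 10 log₁₀(4.56×10⁻¹⁶ / 10⁻³) = −123.4 dBm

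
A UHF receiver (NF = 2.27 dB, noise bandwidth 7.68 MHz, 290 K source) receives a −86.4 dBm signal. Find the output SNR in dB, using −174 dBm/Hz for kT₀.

16.5 dB

Noise floor: N = −174 + 10 log₁₀(B) + NF
10 log₁₀(7.68×10⁶) = 68.85 dB
N = −174 + 68.85 + 2.27 = −102.88 dBm
SNR = P_sig − N = −86.4 − (−102.88) = 16.48 dB → 16.5 dB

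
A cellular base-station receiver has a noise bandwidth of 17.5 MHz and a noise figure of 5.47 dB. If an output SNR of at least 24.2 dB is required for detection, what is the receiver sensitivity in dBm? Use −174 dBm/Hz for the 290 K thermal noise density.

−71.9 dBm

Sensitivity = −174 + 10 log₁₀(B) + NF + SNR_min
= −174 + 72.43 + 5.47 + 24.2
= −71.90 dBm → −71.9 dBm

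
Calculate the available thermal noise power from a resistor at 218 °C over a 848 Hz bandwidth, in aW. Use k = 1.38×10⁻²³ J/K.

T = 218 °C + 273.15 = 491.15 K
P_n = kTB = 1.38×10⁻²³ × 491.15 × 8.48×10² = 5.75×10⁻¹⁸ W = 5.75 aW

5.75 aW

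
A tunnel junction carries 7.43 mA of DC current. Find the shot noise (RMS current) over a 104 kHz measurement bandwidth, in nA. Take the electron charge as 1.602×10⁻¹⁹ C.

15.7 nA

I_n = √(2qI·B)
2qI·B = 2 × 1.602×10⁻¹⁹ × 7.43×10⁻³ × 1.04×10⁵ = 2.48×10⁻¹⁶ A²
I_n = √(2.48×10⁻¹⁶) = 1.57×10⁻⁸ A = 15.7 nA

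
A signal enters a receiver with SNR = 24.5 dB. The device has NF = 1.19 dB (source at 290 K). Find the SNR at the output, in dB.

By definition F = SNR_in/SNR_out, so in dB: SNR_out = SNR_in − NF
SNR_out = 24.5 − 1.19 = 23.31 dB

23.31 dB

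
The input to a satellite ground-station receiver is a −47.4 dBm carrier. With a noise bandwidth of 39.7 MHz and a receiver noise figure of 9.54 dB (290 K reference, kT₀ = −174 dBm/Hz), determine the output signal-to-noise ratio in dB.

41.1 dB

Noise floor: N = −174 + 10 log₁₀(B) + NF
10 log₁₀(3.97×10⁷) = 75.99 dB
N = −174 + 75.99 + 9.54 = −88.47 dBm
SNR = P_sig − N = −47.4 − (−88.47) = 41.07 dB → 41.1 dB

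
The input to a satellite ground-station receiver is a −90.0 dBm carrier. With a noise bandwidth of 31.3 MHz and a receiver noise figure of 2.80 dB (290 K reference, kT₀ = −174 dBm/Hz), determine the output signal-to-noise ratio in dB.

6.2 dB

Noise floor: N = −174 + 10 log₁₀(B) + NF
10 log₁₀(3.13×10⁷) = 74.96 dB
N = −174 + 74.96 + 2.80 = −96.24 dBm
SNR = P_sig − N = −90.0 − (−96.24) = 6.24 dB → 6.2 dB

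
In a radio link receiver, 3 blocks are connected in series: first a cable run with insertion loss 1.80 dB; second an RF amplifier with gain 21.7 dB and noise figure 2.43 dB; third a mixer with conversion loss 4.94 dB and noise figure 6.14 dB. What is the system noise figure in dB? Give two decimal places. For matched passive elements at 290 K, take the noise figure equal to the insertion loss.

4.28 dB

Convert to linear (a loss of L dB is a gain of −L dB): F_i = 10^(NF_i/10), G_i = 10^(G_i,dB/10)
  Stage 1: F_1 = 10^(1.80/10) = 1.514, G_1 = 10^(−1.80/10) = 0.6607
  Stage 2: F_2 = 10^(2.43/10) = 1.750, G_2 = 10^(21.7/10) = 147.9
  Stage 3: F_3 = 10^(6.14/10) = 4.111, G_3 = 10^(−4.94/10) = 0.3206
Friis cascade:
  F = 1.514 + (1.750 − 1)/0.6607 + (4.111 − 1)/97.72 = 2.680
NF = 10 log₁₀(2.680) = 4.28 dB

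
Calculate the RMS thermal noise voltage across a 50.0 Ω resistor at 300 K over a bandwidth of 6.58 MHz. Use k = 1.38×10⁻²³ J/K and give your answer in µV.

2.33 µV

V_n = √(4kTRB)
4kTRB = 4 × 1.38×10⁻²³ × 300 × 5.00×10¹ × 6.58×10⁶ = 5.45×10⁻¹² V²
V_n = √(5.45×10⁻¹²) = 2.33×10⁻⁶ V = 2.33 µV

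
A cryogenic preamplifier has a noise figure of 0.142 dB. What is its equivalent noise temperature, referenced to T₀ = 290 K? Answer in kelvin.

9.64 K

F = 10^(0.142/10) = 1.03324
T_e = (F − 1)·T₀ = (1.03324 − 1) × 290 = 9.64 K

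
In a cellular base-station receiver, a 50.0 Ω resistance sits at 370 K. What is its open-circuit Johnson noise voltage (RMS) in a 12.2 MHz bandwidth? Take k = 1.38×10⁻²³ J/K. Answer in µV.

3.53 µV

V_n = √(4kTRB)
4kTRB = 4 × 1.38×10⁻²³ × 370 × 5.00×10¹ × 1.22×10⁷ = 1.25×10⁻¹¹ V²
V_n = √(1.25×10⁻¹¹) = 3.53×10⁻⁶ V = 3.53 µV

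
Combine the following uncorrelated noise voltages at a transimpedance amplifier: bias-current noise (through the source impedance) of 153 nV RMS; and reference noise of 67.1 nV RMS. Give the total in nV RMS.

167 nV

Uncorrelated sources add in power (mean-square): V_tot = √(ΣV_i²)
V_tot = √[(1.53×10⁻⁷)² + (6.71×10⁻⁸)²] = 1.67×10⁻⁷ V = 167 nV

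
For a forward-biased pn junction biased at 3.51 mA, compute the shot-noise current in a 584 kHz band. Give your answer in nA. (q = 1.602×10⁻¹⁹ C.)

25.6 nA

I_n = √(2qI·B)
2qI·B = 2 × 1.602×10⁻¹⁹ × 3.51×10⁻³ × 5.84×10⁵ = 6.57×10⁻¹⁶ A²
I_n = √(6.57×10⁻¹⁶) = 2.56×10⁻⁸ A = 25.6 nA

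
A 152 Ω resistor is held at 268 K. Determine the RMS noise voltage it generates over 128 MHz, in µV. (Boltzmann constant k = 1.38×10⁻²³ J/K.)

17.0 µV

V_n = √(4kTRB)
4kTRB = 4 × 1.38×10⁻²³ × 268 × 1.52×10² × 1.28×10⁸ = 2.88×10⁻¹⁰ V²
V_n = √(2.88×10⁻¹⁰) = 1.70×10⁻⁵ V = 17.0 µV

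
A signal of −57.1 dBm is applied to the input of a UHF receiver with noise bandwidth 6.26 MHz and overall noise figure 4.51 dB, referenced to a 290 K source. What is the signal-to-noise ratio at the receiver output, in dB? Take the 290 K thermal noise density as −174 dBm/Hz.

Noise floor: N = −174 + 10 log₁₀(B) + NF
10 log₁₀(6.26×10⁶) = 67.97 dB
N = −174 + 67.97 + 4.51 = −101.52 dBm
SNR = P_sig − N = −57.1 − (−101.52) = 44.42 dB → 44.4 dB

44.4 dB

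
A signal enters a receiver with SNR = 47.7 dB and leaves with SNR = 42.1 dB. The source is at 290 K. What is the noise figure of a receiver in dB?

5.6 dB

NF (dB) = SNR_in(dB) − SNR_out(dB) when the source is at T₀
NF = 47.7 − 42.1 = 5.6 dB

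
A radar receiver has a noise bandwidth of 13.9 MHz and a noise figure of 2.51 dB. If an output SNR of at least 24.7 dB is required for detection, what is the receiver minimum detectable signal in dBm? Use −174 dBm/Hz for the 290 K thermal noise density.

−75.4 dBm

Sensitivity = −174 + 10 log₁₀(B) + NF + SNR_min
= −174 + 71.43 + 2.51 + 24.7
= −75.36 dBm → −75.4 dBm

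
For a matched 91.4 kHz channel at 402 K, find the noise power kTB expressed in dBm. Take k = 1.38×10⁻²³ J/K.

P_n = kTB = 1.38×10⁻²³ × 402 × 9.14×10⁴ = 5.07×10⁻¹⁶ W
In dBm: 10 log₁₀(5.07×10⁻¹⁶ / 10⁻³) = −122.9 dBm

−122.9 dBm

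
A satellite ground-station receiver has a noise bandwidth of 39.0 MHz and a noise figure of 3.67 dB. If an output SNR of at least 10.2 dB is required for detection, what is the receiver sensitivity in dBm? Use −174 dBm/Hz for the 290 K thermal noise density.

−84.2 dBm

Sensitivity = −174 + 10 log₁₀(B) + NF + SNR_min
= −174 + 75.91 + 3.67 + 10.2
= −84.22 dBm → −84.2 dBm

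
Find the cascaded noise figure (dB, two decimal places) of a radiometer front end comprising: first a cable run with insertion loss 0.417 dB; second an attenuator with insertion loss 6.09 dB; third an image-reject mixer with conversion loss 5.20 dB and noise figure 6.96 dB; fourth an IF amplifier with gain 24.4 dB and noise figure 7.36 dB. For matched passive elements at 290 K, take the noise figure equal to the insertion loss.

Convert to linear (a loss of L dB is a gain of −L dB): F_i = 10^(NF_i/10), G_i = 10^(G_i,dB/10)
  Stage 1: F_1 = 10^(0.417/10) = 1.101, G_1 = 10^(−0.417/10) = 0.9084
  Stage 2: F_2 = 10^(6.09/10) = 4.064, G_2 = 10^(−6.09/10) = 0.2460
  Stage 3: F_3 = 10^(6.96/10) = 4.966, G_3 = 10^(−5.20/10) = 0.3020
  Stage 4: F_4 = 10^(7.36/10) = 5.445, G_4 = 10^(24.4/10) = 275.4
Friis cascade:
  F = 1.101 + (4.064 − 1)/0.9084 + (4.966 − 1)/0.2235 + (5.445 − 1)/0.06750 = 88.07
NF = 10 log₁₀(88.07) = 19.45 dB

19.45 dB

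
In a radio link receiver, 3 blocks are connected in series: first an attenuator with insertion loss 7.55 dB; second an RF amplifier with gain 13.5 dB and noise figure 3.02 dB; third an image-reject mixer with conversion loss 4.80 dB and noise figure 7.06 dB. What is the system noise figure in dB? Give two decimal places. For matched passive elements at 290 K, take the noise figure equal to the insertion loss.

10.95 dB

Convert to linear (a loss of L dB is a gain of −L dB): F_i = 10^(NF_i/10), G_i = 10^(G_i,dB/10)
  Stage 1: F_1 = 10^(7.55/10) = 5.689, G_1 = 10^(−7.55/10) = 0.1758
  Stage 2: F_2 = 10^(3.02/10) = 2.004, G_2 = 10^(13.5/10) = 22.39
  Stage 3: F_3 = 10^(7.06/10) = 5.082, G_3 = 10^(−4.80/10) = 0.3311
Friis cascade:
  F = 5.689 + (2.004 − 1)/0.1758 + (5.082 − 1)/3.936 = 12.44
NF = 10 log₁₀(12.44) = 10.95 dB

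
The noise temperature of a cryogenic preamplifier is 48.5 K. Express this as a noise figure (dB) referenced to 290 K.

0.672 dB

F = 1 + T_e/T₀ = 1 + 48.5/290 = 1.16724
NF = 10 log₁₀(1.16724) = 0.672 dB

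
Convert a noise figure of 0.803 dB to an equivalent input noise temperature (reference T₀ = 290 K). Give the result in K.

58.9 K

F = 10^(0.803/10) = 1.2031
T_e = (F − 1)·T₀ = (1.2031 − 1) × 290 = 58.9 K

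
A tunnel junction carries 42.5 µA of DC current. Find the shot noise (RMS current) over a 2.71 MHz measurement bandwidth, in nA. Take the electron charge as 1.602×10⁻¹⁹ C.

I_n = √(2qI·B)
2qI·B = 2 × 1.602×10⁻¹⁹ × 4.25×10⁻⁵ × 2.71×10⁶ = 3.69×10⁻¹⁷ A²
I_n = √(3.69×10⁻¹⁷) = 6.07×10⁻⁹ A = 6.07 nA

6.07 nA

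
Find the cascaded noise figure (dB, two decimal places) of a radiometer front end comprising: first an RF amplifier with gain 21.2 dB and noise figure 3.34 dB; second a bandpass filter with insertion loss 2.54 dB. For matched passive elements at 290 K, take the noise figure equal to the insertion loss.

3.35 dB

Convert to linear (a loss of L dB is a gain of −L dB): F_i = 10^(NF_i/10), G_i = 10^(G_i,dB/10)
  Stage 1: F_1 = 10^(3.34/10) = 2.158, G_1 = 10^(21.2/10) = 131.8
  Stage 2: F_2 = 10^(2.54/10) = 1.795, G_2 = 10^(−2.54/10) = 0.5572
Friis cascade:
  F = 2.158 + (1.795 − 1)/131.8 = 2.164
NF = 10 log₁₀(2.164) = 3.35 dB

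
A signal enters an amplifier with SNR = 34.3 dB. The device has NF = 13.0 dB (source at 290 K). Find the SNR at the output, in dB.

By definition F = SNR_in/SNR_out, so in dB: SNR_out = SNR_in − NF
SNR_out = 34.3 − 13.0 = 21.3 dB

21.3 dB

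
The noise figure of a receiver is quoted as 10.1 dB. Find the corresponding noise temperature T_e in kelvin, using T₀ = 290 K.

2678 K

F = 10^(10.1/10) = 10.2329
T_e = (F − 1)·T₀ = (10.2329 − 1) × 290 = 2678 K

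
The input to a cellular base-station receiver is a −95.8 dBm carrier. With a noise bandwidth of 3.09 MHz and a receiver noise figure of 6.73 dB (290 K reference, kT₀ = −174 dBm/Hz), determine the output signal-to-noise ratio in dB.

Noise floor: N = −174 + 10 log₁₀(B) + NF
10 log₁₀(3.09×10⁶) = 64.9 dB
N = −174 + 64.9 + 6.73 = −102.37 dBm
SNR = P_sig − N = −95.8 − (−102.37) = 6.57 dB → 6.6 dB

6.6 dB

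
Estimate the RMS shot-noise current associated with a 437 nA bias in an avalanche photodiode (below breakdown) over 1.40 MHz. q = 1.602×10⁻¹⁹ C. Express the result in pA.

I_n = √(2qI·B)
2qI·B = 2 × 1.602×10⁻¹⁹ × 4.37×10⁻⁷ × 1.40×10⁶ = 1.96×10⁻¹⁹ A²
I_n = √(1.96×10⁻¹⁹) = 4.43×10⁻¹⁰ A = 443 pA

443 pA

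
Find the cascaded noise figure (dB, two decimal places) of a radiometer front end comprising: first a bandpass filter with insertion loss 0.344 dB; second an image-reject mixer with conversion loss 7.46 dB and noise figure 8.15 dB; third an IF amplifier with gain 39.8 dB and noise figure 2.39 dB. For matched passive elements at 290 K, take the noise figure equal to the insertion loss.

Convert to linear (a loss of L dB is a gain of −L dB): F_i = 10^(NF_i/10), G_i = 10^(G_i,dB/10)
  Stage 1: F_1 = 10^(0.344/10) = 1.082, G_1 = 10^(−0.344/10) = 0.9238
  Stage 2: F_2 = 10^(8.15/10) = 6.531, G_2 = 10^(−7.46/10) = 0.1795
  Stage 3: F_3 = 10^(2.39/10) = 1.734, G_3 = 10^(39.8/10) = 9550
Friis cascade:
  F = 1.082 + (6.531 − 1)/0.9238 + (1.734 − 1)/0.1658 = 11.50
NF = 10 log₁₀(11.50) = 10.61 dB

10.61 dB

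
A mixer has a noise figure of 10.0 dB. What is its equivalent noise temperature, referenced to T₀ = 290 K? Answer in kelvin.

F = 10^(10.0/10) = 10
T_e = (F − 1)·T₀ = (10 − 1) × 290 = 2610 K

2610 K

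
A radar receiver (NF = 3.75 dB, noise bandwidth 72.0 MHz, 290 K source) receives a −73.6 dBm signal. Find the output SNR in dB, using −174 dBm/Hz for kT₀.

Noise floor: N = −174 + 10 log₁₀(B) + NF
10 log₁₀(7.20×10⁷) = 78.57 dB
N = −174 + 78.57 + 3.75 = −91.68 dBm
SNR = P_sig − N = −73.6 − (−91.68) = 18.08 dB → 18.1 dB

18.1 dB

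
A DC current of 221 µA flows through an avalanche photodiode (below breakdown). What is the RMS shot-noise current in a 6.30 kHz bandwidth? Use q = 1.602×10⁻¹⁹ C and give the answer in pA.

I_n = √(2qI·B)
2qI·B = 2 × 1.602×10⁻¹⁹ × 2.21×10⁻⁴ × 6.30×10³ = 4.46×10⁻¹⁹ A²
I_n = √(4.46×10⁻¹⁹) = 6.68×10⁻¹⁰ A = 668 pA

668 pA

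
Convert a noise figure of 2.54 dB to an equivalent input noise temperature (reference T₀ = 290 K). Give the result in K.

230 K

F = 10^(2.54/10) = 1.79473
T_e = (F − 1)·T₀ = (1.79473 − 1) × 290 = 230 K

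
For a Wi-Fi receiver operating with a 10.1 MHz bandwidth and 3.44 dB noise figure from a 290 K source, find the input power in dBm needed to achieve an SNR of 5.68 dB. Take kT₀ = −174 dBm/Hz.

Sensitivity = −174 + 10 log₁₀(B) + NF + SNR_min
= −174 + 70.04 + 3.44 + 5.68
= −94.84 dBm → −94.8 dBm

−94.8 dBm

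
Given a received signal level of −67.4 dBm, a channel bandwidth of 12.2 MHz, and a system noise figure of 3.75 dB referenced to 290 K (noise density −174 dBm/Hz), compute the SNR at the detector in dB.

Noise floor: N = −174 + 10 log₁₀(B) + NF
10 log₁₀(1.22×10⁷) = 70.86 dB
N = −174 + 70.86 + 3.75 = −99.39 dBm
SNR = P_sig − N = −67.4 − (−99.39) = 31.99 dB → 32.0 dB

32.0 dB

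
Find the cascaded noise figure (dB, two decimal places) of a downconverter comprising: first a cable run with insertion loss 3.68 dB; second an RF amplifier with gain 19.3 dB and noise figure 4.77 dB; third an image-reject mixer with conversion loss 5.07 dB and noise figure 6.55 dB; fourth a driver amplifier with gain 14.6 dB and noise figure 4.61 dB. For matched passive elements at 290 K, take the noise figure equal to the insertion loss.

8.61 dB

Convert to linear (a loss of L dB is a gain of −L dB): F_i = 10^(NF_i/10), G_i = 10^(G_i,dB/10)
  Stage 1: F_1 = 10^(3.68/10) = 2.333, G_1 = 10^(−3.68/10) = 0.4285
  Stage 2: F_2 = 10^(4.77/10) = 2.999, G_2 = 10^(19.3/10) = 85.11
  Stage 3: F_3 = 10^(6.55/10) = 4.519, G_3 = 10^(−5.07/10) = 0.3112
  Stage 4: F_4 = 10^(4.61/10) = 2.891, G_4 = 10^(14.6/10) = 28.84
Friis cascade:
  F = 2.333 + (2.999 − 1)/0.4285 + (4.519 − 1)/36.48 + (2.891 − 1)/11.35 = 7.261
NF = 10 log₁₀(7.261) = 8.61 dB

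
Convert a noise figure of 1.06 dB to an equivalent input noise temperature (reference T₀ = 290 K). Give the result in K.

80.2 K

F = 10^(1.06/10) = 1.27644
T_e = (F − 1)·T₀ = (1.27644 − 1) × 290 = 80.2 K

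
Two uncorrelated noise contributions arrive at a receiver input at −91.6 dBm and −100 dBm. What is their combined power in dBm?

Convert to linear, add, convert back:
P₁ = 6.92×10⁻¹³ W, P₂ = 1.00×10⁻¹³ W
P_tot = 7.92×10⁻¹³ W → 10 log₁₀(P_tot / 10⁻³) = −91.0 dBm

−91.0 dBm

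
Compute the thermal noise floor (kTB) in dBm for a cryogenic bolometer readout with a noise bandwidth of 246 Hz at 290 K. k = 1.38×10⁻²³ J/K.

−150.1 dBm

P_n = kTB = 1.38×10⁻²³ × 290 × 2.46×10² = 9.84×10⁻¹⁹ W
In dBm: 10 log₁₀(9.84×10⁻¹⁹ / 10⁻³) = −150.1 dBm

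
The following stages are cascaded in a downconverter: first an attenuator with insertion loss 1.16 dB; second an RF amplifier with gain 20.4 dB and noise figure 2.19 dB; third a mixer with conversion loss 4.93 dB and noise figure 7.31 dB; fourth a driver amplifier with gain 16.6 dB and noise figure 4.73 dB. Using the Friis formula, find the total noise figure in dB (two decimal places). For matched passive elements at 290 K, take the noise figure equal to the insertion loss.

Convert to linear (a loss of L dB is a gain of −L dB): F_i = 10^(NF_i/10), G_i = 10^(G_i,dB/10)
  Stage 1: F_1 = 10^(1.16/10) = 1.306, G_1 = 10^(−1.16/10) = 0.7656
  Stage 2: F_2 = 10^(2.19/10) = 1.656, G_2 = 10^(20.4/10) = 109.6
  Stage 3: F_3 = 10^(7.31/10) = 5.383, G_3 = 10^(−4.93/10) = 0.3214
  Stage 4: F_4 = 10^(4.73/10) = 2.972, G_4 = 10^(16.6/10) = 45.71
Friis cascade:
  F = 1.306 + (1.656 − 1)/0.7656 + (5.383 − 1)/83.95 + (2.972 − 1)/26.98 = 2.288
NF = 10 log₁₀(2.288) = 3.59 dB

3.59 dB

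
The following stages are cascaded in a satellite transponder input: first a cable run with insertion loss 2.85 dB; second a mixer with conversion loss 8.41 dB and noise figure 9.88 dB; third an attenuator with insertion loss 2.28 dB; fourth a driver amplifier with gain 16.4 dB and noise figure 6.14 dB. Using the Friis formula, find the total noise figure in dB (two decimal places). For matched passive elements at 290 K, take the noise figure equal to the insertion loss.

19.92 dB

Convert to linear (a loss of L dB is a gain of −L dB): F_i = 10^(NF_i/10), G_i = 10^(G_i,dB/10)
  Stage 1: F_1 = 10^(2.85/10) = 1.928, G_1 = 10^(−2.85/10) = 0.5188
  Stage 2: F_2 = 10^(9.88/10) = 9.727, G_2 = 10^(−8.41/10) = 0.1442
  Stage 3: F_3 = 10^(2.28/10) = 1.690, G_3 = 10^(−2.28/10) = 0.5916
  Stage 4: F_4 = 10^(6.14/10) = 4.111, G_4 = 10^(16.4/10) = 43.65
Friis cascade:
  F = 1.928 + (9.727 − 1)/0.5188 + (1.690 − 1)/0.07482 + (4.111 − 1)/0.04426 = 98.28
NF = 10 log₁₀(98.28) = 19.92 dB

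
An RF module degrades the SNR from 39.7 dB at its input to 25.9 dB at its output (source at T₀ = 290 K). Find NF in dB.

13.8 dB

NF (dB) = SNR_in(dB) − SNR_out(dB) when the source is at T₀
NF = 39.7 − 25.9 = 13.8 dB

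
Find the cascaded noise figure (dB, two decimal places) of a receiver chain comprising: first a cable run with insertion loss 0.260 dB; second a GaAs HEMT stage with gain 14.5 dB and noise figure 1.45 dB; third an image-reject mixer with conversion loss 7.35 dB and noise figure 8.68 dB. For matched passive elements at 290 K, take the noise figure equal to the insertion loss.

2.36 dB

Convert to linear (a loss of L dB is a gain of −L dB): F_i = 10^(NF_i/10), G_i = 10^(G_i,dB/10)
  Stage 1: F_1 = 10^(0.260/10) = 1.062, G_1 = 10^(−0.260/10) = 0.9419
  Stage 2: F_2 = 10^(1.45/10) = 1.396, G_2 = 10^(14.5/10) = 28.18
  Stage 3: F_3 = 10^(8.68/10) = 7.379, G_3 = 10^(−7.35/10) = 0.1841
Friis cascade:
  F = 1.062 + (1.396 − 1)/0.9419 + (7.379 − 1)/26.55 = 1.723
NF = 10 log₁₀(1.723) = 2.36 dB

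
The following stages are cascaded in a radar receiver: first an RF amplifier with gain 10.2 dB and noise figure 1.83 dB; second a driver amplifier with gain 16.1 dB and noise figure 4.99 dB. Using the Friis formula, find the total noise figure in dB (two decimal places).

2.38 dB

Convert to linear (a loss of L dB is a gain of −L dB): F_i = 10^(NF_i/10), G_i = 10^(G_i,dB/10)
  Stage 1: F_1 = 10^(1.83/10) = 1.524, G_1 = 10^(10.2/10) = 10.47
  Stage 2: F_2 = 10^(4.99/10) = 3.155, G_2 = 10^(16.1/10) = 40.74
Friis cascade:
  F = 1.524 + (3.155 − 1)/10.47 = 1.730
NF = 10 log₁₀(1.730) = 2.38 dB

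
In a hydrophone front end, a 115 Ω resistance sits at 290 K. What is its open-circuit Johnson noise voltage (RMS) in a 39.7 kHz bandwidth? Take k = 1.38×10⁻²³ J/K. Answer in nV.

V_n = √(4kTRB)
4kTRB = 4 × 1.38×10⁻²³ × 290 × 1.15×10² × 3.97×10⁴ = 7.31×10⁻¹⁴ V²
V_n = √(7.31×10⁻¹⁴) = 2.70×10⁻⁷ V = 270 nV

270 nV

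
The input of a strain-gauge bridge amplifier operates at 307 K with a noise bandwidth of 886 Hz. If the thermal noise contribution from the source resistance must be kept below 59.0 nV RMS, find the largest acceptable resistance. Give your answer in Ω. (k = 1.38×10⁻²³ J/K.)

Johnson–Nyquist: V_n = √(4kTRB) ⇒ R = V_n² / (4kTB)
4kTB = 4 × 1.38×10⁻²³ × 307 × 8.86×10² = 1.50×10⁻¹⁷
R = (5.90×10⁻⁸)² / 1.50×10⁻¹⁷ = 2.32×10² Ω = 232 Ω

232 Ω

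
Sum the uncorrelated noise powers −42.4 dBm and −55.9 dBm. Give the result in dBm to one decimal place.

−42.2 dBm

Convert to linear, add, convert back:
P₁ = 5.75×10⁻⁸ W, P₂ = 2.57×10⁻⁹ W
P_tot = 6.01×10⁻⁸ W → 10 log₁₀(P_tot / 10⁻³) = −42.2 dBm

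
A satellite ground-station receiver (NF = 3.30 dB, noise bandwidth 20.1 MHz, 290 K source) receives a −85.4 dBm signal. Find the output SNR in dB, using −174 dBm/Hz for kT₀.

Noise floor: N = −174 + 10 log₁₀(B) + NF
10 log₁₀(2.01×10⁷) = 73.03 dB
N = −174 + 73.03 + 3.30 = −97.67 dBm
SNR = P_sig − N = −85.4 − (−97.67) = 12.27 dB → 12.3 dB

12.3 dB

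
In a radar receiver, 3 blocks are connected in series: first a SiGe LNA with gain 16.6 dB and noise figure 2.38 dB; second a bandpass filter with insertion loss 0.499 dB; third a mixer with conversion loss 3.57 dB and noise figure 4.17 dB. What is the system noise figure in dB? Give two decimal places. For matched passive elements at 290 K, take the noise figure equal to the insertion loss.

Convert to linear (a loss of L dB is a gain of −L dB): F_i = 10^(NF_i/10), G_i = 10^(G_i,dB/10)
  Stage 1: F_1 = 10^(2.38/10) = 1.730, G_1 = 10^(16.6/10) = 45.71
  Stage 2: F_2 = 10^(0.499/10) = 1.122, G_2 = 10^(−0.499/10) = 0.8915
  Stage 3: F_3 = 10^(4.17/10) = 2.612, G_3 = 10^(−3.57/10) = 0.4395
Friis cascade:
  F = 1.730 + (1.122 − 1)/45.71 + (2.612 − 1)/40.75 = 1.772
NF = 10 log₁₀(1.772) = 2.48 dB

2.48 dB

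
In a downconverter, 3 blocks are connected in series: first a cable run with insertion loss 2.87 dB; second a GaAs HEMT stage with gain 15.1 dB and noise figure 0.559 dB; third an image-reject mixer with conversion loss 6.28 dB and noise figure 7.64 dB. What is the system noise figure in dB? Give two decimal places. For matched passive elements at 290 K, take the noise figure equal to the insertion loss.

3.96 dB

Convert to linear (a loss of L dB is a gain of −L dB): F_i = 10^(NF_i/10), G_i = 10^(G_i,dB/10)
  Stage 1: F_1 = 10^(2.87/10) = 1.936, G_1 = 10^(−2.87/10) = 0.5164
  Stage 2: F_2 = 10^(0.559/10) = 1.137, G_2 = 10^(15.1/10) = 32.36
  Stage 3: F_3 = 10^(7.64/10) = 5.808, G_3 = 10^(−6.28/10) = 0.2355
Friis cascade:
  F = 1.936 + (1.137 − 1)/0.5164 + (5.808 − 1)/16.71 = 2.490
NF = 10 log₁₀(2.490) = 3.96 dB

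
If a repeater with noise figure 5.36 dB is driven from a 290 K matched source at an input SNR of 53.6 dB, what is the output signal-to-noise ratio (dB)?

48.24 dB

By definition F = SNR_in/SNR_out, so in dB: SNR_out = SNR_in − NF
SNR_out = 53.6 − 5.36 = 48.24 dB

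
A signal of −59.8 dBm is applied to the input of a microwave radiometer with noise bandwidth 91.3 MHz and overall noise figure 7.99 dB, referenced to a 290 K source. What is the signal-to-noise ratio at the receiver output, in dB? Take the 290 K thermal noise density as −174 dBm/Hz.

26.6 dB

Noise floor: N = −174 + 10 log₁₀(B) + NF
10 log₁₀(9.13×10⁷) = 79.6 dB
N = −174 + 79.6 + 7.99 = −86.41 dBm
SNR = P_sig − N = −59.8 − (−86.41) = 26.61 dB → 26.6 dB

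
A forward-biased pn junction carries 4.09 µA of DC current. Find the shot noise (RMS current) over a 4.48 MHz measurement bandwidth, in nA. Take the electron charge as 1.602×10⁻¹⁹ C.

2.42 nA

I_n = √(2qI·B)
2qI·B = 2 × 1.602×10⁻¹⁹ × 4.09×10⁻⁶ × 4.48×10⁶ = 5.87×10⁻¹⁸ A²
I_n = √(5.87×10⁻¹⁸) = 2.42×10⁻⁹ A = 2.42 nA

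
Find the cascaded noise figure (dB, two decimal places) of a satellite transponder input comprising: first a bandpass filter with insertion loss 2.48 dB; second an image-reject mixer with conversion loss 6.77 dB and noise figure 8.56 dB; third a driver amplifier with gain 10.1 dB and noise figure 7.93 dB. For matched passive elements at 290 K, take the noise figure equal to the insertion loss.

Convert to linear (a loss of L dB is a gain of −L dB): F_i = 10^(NF_i/10), G_i = 10^(G_i,dB/10)
  Stage 1: F_1 = 10^(2.48/10) = 1.770, G_1 = 10^(−2.48/10) = 0.5649
  Stage 2: F_2 = 10^(8.56/10) = 7.178, G_2 = 10^(−6.77/10) = 0.2104
  Stage 3: F_3 = 10^(7.93/10) = 6.209, G_3 = 10^(10.1/10) = 10.23
Friis cascade:
  F = 1.770 + (7.178 − 1)/0.5649 + (6.209 − 1)/0.1189 = 56.53
NF = 10 log₁₀(56.53) = 17.52 dB

17.52 dB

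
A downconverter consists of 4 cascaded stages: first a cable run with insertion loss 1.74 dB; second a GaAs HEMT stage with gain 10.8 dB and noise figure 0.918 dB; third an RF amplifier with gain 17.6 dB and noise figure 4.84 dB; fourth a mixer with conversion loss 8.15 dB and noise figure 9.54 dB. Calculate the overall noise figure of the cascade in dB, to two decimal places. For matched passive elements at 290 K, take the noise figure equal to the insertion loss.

3.25 dB

Convert to linear (a loss of L dB is a gain of −L dB): F_i = 10^(NF_i/10), G_i = 10^(G_i,dB/10)
  Stage 1: F_1 = 10^(1.74/10) = 1.493, G_1 = 10^(−1.74/10) = 0.6699
  Stage 2: F_2 = 10^(0.918/10) = 1.235, G_2 = 10^(10.8/10) = 12.02
  Stage 3: F_3 = 10^(4.84/10) = 3.048, G_3 = 10^(17.6/10) = 57.54
  Stage 4: F_4 = 10^(9.54/10) = 8.995, G_4 = 10^(−8.15/10) = 0.1531
Friis cascade:
  F = 1.493 + (1.235 − 1)/0.6699 + (3.048 − 1)/8.054 + (8.995 − 1)/463.4 = 2.116
NF = 10 log₁₀(2.116) = 3.25 dB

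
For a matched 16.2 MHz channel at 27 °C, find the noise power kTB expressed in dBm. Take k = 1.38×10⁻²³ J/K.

−101.7 dBm

T = 27 °C + 273.15 = 300.15 K
P_n = kTB = 1.38×10⁻²³ × 300.15 × 1.62×10⁷ = 6.71×10⁻¹⁴ W
In dBm: 10 log₁₀(6.71×10⁻¹⁴ / 10⁻³) = −101.7 dBm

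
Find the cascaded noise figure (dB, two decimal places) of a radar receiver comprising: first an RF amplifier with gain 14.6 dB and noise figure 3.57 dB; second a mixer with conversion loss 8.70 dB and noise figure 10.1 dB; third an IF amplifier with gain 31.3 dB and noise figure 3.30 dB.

Convert to linear (a loss of L dB is a gain of −L dB): F_i = 10^(NF_i/10), G_i = 10^(G_i,dB/10)
  Stage 1: F_1 = 10^(3.57/10) = 2.275, G_1 = 10^(14.6/10) = 28.84
  Stage 2: F_2 = 10^(10.1/10) = 10.23, G_2 = 10^(−8.70/10) = 0.1349
  Stage 3: F_3 = 10^(3.30/10) = 2.138, G_3 = 10^(31.3/10) = 1349
Friis cascade:
  F = 2.275 + (10.23 − 1)/28.84 + (2.138 − 1)/3.890 = 2.888
NF = 10 log₁₀(2.888) = 4.61 dB

4.61 dB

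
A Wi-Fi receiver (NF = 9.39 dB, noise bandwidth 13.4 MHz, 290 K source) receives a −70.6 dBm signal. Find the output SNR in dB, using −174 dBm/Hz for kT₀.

22.7 dB

Noise floor: N = −174 + 10 log₁₀(B) + NF
10 log₁₀(1.34×10⁷) = 71.27 dB
N = −174 + 71.27 + 9.39 = −93.34 dBm
SNR = P_sig − N = −70.6 − (−93.34) = 22.74 dB → 22.7 dB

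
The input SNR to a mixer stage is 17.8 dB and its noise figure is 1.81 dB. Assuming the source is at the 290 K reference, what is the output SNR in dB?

By definition F = SNR_in/SNR_out, so in dB: SNR_out = SNR_in − NF
SNR_out = 17.8 − 1.81 = 15.99 dB

15.99 dB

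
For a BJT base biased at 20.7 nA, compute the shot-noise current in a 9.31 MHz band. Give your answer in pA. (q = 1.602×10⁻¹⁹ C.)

248 pA

I_n = √(2qI·B)
2qI·B = 2 × 1.602×10⁻¹⁹ × 2.07×10⁻⁸ × 9.31×10⁶ = 6.17×10⁻²⁰ A²
I_n = √(6.17×10⁻²⁰) = 2.48×10⁻¹⁰ A = 248 pA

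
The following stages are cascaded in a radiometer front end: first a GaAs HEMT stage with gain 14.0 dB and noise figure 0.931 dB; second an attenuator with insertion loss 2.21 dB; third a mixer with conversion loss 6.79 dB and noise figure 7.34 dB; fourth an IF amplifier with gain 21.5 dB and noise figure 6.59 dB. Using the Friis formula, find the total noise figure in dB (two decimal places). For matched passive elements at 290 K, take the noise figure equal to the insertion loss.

Convert to linear (a loss of L dB is a gain of −L dB): F_i = 10^(NF_i/10), G_i = 10^(G_i,dB/10)
  Stage 1: F_1 = 10^(0.931/10) = 1.239, G_1 = 10^(14.0/10) = 25.12
  Stage 2: F_2 = 10^(2.21/10) = 1.663, G_2 = 10^(−2.21/10) = 0.6012
  Stage 3: F_3 = 10^(7.34/10) = 5.420, G_3 = 10^(−6.79/10) = 0.2094
  Stage 4: F_4 = 10^(6.59/10) = 4.560, G_4 = 10^(21.5/10) = 141.3
Friis cascade:
  F = 1.239 + (1.663 − 1)/25.12 + (5.420 − 1)/15.10 + (4.560 − 1)/3.162 = 2.684
NF = 10 log₁₀(2.684) = 4.29 dB

4.29 dB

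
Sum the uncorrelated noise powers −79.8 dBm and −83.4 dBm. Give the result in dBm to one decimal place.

Convert to linear, add, convert back:
P₁ = 1.05×10⁻¹¹ W, P₂ = 4.57×10⁻¹² W
P_tot = 1.50×10⁻¹¹ W → 10 log₁₀(P_tot / 10⁻³) = −78.2 dBm

−78.2 dBm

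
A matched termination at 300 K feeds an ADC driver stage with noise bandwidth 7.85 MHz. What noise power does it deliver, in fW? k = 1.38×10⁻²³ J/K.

P_n = kTB = 1.38×10⁻²³ × 300 × 7.85×10⁶ = 3.25×10⁻¹⁴ W = 32.5 fW

32.5 fW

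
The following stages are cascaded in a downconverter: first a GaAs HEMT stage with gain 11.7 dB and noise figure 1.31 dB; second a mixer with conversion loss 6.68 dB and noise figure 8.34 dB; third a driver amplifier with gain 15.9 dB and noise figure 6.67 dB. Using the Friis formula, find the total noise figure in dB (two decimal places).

4.61 dB

Convert to linear (a loss of L dB is a gain of −L dB): F_i = 10^(NF_i/10), G_i = 10^(G_i,dB/10)
  Stage 1: F_1 = 10^(1.31/10) = 1.352, G_1 = 10^(11.7/10) = 14.79
  Stage 2: F_2 = 10^(8.34/10) = 6.823, G_2 = 10^(−6.68/10) = 0.2148
  Stage 3: F_3 = 10^(6.67/10) = 4.645, G_3 = 10^(15.9/10) = 38.90
Friis cascade:
  F = 1.352 + (6.823 − 1)/14.79 + (4.645 − 1)/3.177 = 2.893
NF = 10 log₁₀(2.893) = 4.61 dB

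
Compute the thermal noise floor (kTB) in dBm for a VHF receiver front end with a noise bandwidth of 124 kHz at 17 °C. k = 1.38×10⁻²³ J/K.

T = 17 °C + 273.15 = 290.15 K
P_n = kTB = 1.38×10⁻²³ × 290.15 × 1.24×10⁵ = 4.97×10⁻¹⁶ W
In dBm: 10 log₁₀(4.97×10⁻¹⁶ / 10⁻³) = −123.0 dBm

−123.0 dBm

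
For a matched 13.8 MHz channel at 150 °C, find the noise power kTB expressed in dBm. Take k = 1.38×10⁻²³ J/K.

T = 150 °C + 273.15 = 423.15 K
P_n = kTB = 1.38×10⁻²³ × 423.15 × 1.38×10⁷ = 8.06×10⁻¹⁴ W
In dBm: 10 log₁₀(8.06×10⁻¹⁴ / 10⁻³) = −100.9 dBm

−100.9 dBm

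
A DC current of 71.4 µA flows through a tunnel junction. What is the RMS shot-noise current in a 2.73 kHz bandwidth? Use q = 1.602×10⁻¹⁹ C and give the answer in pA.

250 pA

I_n = √(2qI·B)
2qI·B = 2 × 1.602×10⁻¹⁹ × 7.14×10⁻⁵ × 2.73×10³ = 6.25×10⁻²⁰ A²
I_n = √(6.25×10⁻²⁰) = 2.50×10⁻¹⁰ A = 250 pA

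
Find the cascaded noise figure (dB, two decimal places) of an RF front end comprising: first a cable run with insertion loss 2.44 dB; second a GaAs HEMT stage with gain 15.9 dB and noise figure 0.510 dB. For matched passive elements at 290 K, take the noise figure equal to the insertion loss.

2.95 dB

Convert to linear (a loss of L dB is a gain of −L dB): F_i = 10^(NF_i/10), G_i = 10^(G_i,dB/10)
  Stage 1: F_1 = 10^(2.44/10) = 1.754, G_1 = 10^(−2.44/10) = 0.5702
  Stage 2: F_2 = 10^(0.510/10) = 1.125, G_2 = 10^(15.9/10) = 38.90
Friis cascade:
  F = 1.754 + (1.125 − 1)/0.5702 = 1.972
NF = 10 log₁₀(1.972) = 2.95 dB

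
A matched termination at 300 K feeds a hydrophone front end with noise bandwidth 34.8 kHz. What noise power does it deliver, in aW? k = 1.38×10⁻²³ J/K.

144 aW

P_n = kTB = 1.38×10⁻²³ × 300 × 3.48×10⁴ = 1.44×10⁻¹⁶ W = 144 aW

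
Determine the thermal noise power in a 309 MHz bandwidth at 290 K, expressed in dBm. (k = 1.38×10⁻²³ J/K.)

−89.1 dBm

P_n = kTB = 1.38×10⁻²³ × 290 × 3.09×10⁸ = 1.24×10⁻¹² W
In dBm: 10 log₁₀(1.24×10⁻¹² / 10⁻³) = −89.1 dBm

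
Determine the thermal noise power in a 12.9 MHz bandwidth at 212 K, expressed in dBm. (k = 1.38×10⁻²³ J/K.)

P_n = kTB = 1.38×10⁻²³ × 212 × 1.29×10⁷ = 3.77×10⁻¹⁴ W
In dBm: 10 log₁₀(3.77×10⁻¹⁴ / 10⁻³) = −104.2 dBm

−104.2 dBm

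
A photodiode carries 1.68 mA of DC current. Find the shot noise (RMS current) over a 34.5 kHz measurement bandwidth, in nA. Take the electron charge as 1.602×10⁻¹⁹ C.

4.31 nA

I_n = √(2qI·B)
2qI·B = 2 × 1.602×10⁻¹⁹ × 1.68×10⁻³ × 3.45×10⁴ = 1.86×10⁻¹⁷ A²
I_n = √(1.86×10⁻¹⁷) = 4.31×10⁻⁹ A = 4.31 nA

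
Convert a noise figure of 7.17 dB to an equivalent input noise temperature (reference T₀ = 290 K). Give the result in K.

F = 10^(7.17/10) = 5.21195
T_e = (F − 1)·T₀ = (5.21195 − 1) × 290 = 1221 K

1221 K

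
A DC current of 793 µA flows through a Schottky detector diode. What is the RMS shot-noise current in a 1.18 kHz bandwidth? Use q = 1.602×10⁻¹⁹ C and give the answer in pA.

548 pA

I_n = √(2qI·B)
2qI·B = 2 × 1.602×10⁻¹⁹ × 7.93×10⁻⁴ × 1.18×10³ = 3.00×10⁻¹⁹ A²
I_n = √(3.00×10⁻¹⁹) = 5.48×10⁻¹⁰ A = 548 pA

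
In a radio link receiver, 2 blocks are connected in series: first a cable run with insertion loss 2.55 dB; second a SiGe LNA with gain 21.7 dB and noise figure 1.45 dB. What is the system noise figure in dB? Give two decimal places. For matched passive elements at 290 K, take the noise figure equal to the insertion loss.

4.00 dB

Convert to linear (a loss of L dB is a gain of −L dB): F_i = 10^(NF_i/10), G_i = 10^(G_i,dB/10)
  Stage 1: F_1 = 10^(2.55/10) = 1.799, G_1 = 10^(−2.55/10) = 0.5559
  Stage 2: F_2 = 10^(1.45/10) = 1.396, G_2 = 10^(21.7/10) = 147.9
Friis cascade:
  F = 1.799 + (1.396 − 1)/0.5559 = 2.512
NF = 10 log₁₀(2.512) = 4.00 dB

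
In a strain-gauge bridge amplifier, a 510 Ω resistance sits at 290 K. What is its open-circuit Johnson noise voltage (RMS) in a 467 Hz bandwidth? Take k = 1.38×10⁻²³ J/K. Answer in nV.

61.7 nV

V_n = √(4kTRB)
4kTRB = 4 × 1.38×10⁻²³ × 290 × 5.10×10² × 4.67×10² = 3.81×10⁻¹⁵ V²
V_n = √(3.81×10⁻¹⁵) = 6.17×10⁻⁸ V = 61.7 nV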